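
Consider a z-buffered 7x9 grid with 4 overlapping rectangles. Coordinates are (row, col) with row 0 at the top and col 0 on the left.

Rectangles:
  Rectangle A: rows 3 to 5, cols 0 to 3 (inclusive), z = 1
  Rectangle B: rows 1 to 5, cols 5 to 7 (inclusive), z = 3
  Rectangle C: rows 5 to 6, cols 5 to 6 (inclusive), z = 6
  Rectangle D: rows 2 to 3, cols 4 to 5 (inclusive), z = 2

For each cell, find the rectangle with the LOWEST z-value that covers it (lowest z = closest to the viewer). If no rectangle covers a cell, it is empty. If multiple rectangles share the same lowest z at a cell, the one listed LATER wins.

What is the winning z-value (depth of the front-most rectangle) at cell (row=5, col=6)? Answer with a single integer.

Check cell (5,6):
  A: rows 3-5 cols 0-3 -> outside (col miss)
  B: rows 1-5 cols 5-7 z=3 -> covers; best now B (z=3)
  C: rows 5-6 cols 5-6 z=6 -> covers; best now B (z=3)
  D: rows 2-3 cols 4-5 -> outside (row miss)
Winner: B at z=3

Answer: 3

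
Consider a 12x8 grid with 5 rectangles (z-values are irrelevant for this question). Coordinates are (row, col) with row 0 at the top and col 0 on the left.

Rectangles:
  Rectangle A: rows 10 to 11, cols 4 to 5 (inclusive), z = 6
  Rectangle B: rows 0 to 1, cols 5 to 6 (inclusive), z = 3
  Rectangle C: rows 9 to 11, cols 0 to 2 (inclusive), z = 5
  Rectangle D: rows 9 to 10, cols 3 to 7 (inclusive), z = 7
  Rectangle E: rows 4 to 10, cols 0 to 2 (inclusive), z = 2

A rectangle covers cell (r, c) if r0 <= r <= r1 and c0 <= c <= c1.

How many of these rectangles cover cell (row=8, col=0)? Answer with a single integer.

Check cell (8,0):
  A: rows 10-11 cols 4-5 -> outside (row miss)
  B: rows 0-1 cols 5-6 -> outside (row miss)
  C: rows 9-11 cols 0-2 -> outside (row miss)
  D: rows 9-10 cols 3-7 -> outside (row miss)
  E: rows 4-10 cols 0-2 -> covers
Count covering = 1

Answer: 1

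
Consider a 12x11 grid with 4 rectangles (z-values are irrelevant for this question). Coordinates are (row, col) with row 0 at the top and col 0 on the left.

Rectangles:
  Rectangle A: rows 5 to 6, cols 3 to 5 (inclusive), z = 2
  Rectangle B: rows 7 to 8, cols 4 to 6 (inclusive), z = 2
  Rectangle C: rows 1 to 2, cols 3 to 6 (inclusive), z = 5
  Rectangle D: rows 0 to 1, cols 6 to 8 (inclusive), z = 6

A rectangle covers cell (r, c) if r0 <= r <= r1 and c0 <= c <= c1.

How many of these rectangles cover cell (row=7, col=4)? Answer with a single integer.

Answer: 1

Derivation:
Check cell (7,4):
  A: rows 5-6 cols 3-5 -> outside (row miss)
  B: rows 7-8 cols 4-6 -> covers
  C: rows 1-2 cols 3-6 -> outside (row miss)
  D: rows 0-1 cols 6-8 -> outside (row miss)
Count covering = 1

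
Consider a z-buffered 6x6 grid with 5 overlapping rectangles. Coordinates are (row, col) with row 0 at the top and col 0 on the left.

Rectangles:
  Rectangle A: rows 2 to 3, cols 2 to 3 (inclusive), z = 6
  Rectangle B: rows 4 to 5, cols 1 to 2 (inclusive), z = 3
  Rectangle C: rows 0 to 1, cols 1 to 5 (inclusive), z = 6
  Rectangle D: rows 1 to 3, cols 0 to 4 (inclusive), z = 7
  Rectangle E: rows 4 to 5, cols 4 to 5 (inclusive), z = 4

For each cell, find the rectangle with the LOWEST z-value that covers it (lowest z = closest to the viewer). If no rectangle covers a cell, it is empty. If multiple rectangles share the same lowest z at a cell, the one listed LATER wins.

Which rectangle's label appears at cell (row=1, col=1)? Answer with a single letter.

Answer: C

Derivation:
Check cell (1,1):
  A: rows 2-3 cols 2-3 -> outside (row miss)
  B: rows 4-5 cols 1-2 -> outside (row miss)
  C: rows 0-1 cols 1-5 z=6 -> covers; best now C (z=6)
  D: rows 1-3 cols 0-4 z=7 -> covers; best now C (z=6)
  E: rows 4-5 cols 4-5 -> outside (row miss)
Winner: C at z=6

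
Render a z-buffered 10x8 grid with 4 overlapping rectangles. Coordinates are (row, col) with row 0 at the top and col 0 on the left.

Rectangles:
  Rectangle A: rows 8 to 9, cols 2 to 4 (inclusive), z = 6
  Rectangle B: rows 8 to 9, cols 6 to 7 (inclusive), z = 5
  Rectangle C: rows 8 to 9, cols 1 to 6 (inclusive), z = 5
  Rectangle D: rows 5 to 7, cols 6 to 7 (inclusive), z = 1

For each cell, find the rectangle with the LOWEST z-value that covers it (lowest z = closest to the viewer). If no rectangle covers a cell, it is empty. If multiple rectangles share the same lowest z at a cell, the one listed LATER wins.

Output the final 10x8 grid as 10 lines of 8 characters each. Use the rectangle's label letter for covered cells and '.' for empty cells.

........
........
........
........
........
......DD
......DD
......DD
.CCCCCCB
.CCCCCCB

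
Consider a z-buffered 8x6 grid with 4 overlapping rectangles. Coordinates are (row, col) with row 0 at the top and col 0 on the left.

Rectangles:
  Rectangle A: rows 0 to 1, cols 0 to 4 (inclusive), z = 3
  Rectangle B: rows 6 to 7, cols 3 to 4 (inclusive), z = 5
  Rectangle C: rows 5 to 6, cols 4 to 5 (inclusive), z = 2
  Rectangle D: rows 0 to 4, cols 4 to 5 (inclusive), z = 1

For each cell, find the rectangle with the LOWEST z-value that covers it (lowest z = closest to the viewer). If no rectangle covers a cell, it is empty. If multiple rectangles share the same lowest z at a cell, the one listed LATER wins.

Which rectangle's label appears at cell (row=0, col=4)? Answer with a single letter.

Answer: D

Derivation:
Check cell (0,4):
  A: rows 0-1 cols 0-4 z=3 -> covers; best now A (z=3)
  B: rows 6-7 cols 3-4 -> outside (row miss)
  C: rows 5-6 cols 4-5 -> outside (row miss)
  D: rows 0-4 cols 4-5 z=1 -> covers; best now D (z=1)
Winner: D at z=1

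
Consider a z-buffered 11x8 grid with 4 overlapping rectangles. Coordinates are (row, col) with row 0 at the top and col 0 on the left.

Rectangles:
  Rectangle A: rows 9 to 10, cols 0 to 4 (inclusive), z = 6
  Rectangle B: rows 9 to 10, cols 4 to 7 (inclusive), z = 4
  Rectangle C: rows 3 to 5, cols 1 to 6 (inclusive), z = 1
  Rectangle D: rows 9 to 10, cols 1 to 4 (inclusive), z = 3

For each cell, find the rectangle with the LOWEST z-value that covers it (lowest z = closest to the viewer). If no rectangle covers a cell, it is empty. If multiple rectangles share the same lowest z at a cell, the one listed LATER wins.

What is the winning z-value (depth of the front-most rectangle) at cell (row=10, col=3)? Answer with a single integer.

Check cell (10,3):
  A: rows 9-10 cols 0-4 z=6 -> covers; best now A (z=6)
  B: rows 9-10 cols 4-7 -> outside (col miss)
  C: rows 3-5 cols 1-6 -> outside (row miss)
  D: rows 9-10 cols 1-4 z=3 -> covers; best now D (z=3)
Winner: D at z=3

Answer: 3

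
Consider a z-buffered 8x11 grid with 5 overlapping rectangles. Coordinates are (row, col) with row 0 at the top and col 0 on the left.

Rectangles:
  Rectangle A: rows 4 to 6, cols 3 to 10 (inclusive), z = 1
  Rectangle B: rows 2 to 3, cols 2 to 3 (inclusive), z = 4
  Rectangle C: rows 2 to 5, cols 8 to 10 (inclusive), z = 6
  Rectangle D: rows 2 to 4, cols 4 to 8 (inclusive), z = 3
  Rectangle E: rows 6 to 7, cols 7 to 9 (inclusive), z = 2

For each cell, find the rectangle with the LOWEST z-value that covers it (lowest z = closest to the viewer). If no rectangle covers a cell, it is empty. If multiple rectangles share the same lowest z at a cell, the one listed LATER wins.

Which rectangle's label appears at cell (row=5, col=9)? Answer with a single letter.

Answer: A

Derivation:
Check cell (5,9):
  A: rows 4-6 cols 3-10 z=1 -> covers; best now A (z=1)
  B: rows 2-3 cols 2-3 -> outside (row miss)
  C: rows 2-5 cols 8-10 z=6 -> covers; best now A (z=1)
  D: rows 2-4 cols 4-8 -> outside (row miss)
  E: rows 6-7 cols 7-9 -> outside (row miss)
Winner: A at z=1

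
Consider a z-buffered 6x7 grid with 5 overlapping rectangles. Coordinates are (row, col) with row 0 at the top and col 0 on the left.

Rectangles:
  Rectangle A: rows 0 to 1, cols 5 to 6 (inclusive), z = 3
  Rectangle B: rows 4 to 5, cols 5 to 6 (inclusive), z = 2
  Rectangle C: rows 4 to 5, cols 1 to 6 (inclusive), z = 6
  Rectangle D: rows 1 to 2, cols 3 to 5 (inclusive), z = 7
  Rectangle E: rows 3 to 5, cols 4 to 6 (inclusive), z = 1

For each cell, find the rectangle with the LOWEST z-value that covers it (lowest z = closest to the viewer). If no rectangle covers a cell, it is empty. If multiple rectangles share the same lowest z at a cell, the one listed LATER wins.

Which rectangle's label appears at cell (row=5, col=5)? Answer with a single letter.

Check cell (5,5):
  A: rows 0-1 cols 5-6 -> outside (row miss)
  B: rows 4-5 cols 5-6 z=2 -> covers; best now B (z=2)
  C: rows 4-5 cols 1-6 z=6 -> covers; best now B (z=2)
  D: rows 1-2 cols 3-5 -> outside (row miss)
  E: rows 3-5 cols 4-6 z=1 -> covers; best now E (z=1)
Winner: E at z=1

Answer: E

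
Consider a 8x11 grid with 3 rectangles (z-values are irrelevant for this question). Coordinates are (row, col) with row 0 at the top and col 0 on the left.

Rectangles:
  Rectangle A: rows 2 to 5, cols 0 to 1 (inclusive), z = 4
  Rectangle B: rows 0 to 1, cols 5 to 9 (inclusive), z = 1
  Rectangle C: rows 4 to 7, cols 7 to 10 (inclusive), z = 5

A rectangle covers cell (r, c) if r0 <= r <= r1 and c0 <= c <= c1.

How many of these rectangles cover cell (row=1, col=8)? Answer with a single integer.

Answer: 1

Derivation:
Check cell (1,8):
  A: rows 2-5 cols 0-1 -> outside (row miss)
  B: rows 0-1 cols 5-9 -> covers
  C: rows 4-7 cols 7-10 -> outside (row miss)
Count covering = 1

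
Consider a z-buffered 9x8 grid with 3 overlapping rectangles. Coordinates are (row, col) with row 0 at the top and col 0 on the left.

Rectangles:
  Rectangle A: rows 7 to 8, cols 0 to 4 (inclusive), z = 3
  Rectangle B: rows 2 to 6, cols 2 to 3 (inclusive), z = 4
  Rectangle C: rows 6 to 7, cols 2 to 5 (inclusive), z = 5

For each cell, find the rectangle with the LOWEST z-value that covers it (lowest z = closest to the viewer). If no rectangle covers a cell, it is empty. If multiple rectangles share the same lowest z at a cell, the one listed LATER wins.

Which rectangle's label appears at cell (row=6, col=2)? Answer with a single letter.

Answer: B

Derivation:
Check cell (6,2):
  A: rows 7-8 cols 0-4 -> outside (row miss)
  B: rows 2-6 cols 2-3 z=4 -> covers; best now B (z=4)
  C: rows 6-7 cols 2-5 z=5 -> covers; best now B (z=4)
Winner: B at z=4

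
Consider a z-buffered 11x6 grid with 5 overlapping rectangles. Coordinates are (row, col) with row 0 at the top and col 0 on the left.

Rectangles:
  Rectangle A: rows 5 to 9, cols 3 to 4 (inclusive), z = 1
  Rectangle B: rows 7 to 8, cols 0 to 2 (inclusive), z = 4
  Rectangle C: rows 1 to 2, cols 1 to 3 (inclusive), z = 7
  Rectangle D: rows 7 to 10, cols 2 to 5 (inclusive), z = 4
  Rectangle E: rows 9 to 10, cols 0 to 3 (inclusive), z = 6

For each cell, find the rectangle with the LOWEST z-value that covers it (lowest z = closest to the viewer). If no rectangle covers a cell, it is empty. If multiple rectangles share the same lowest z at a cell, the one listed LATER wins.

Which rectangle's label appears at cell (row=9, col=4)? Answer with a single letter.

Check cell (9,4):
  A: rows 5-9 cols 3-4 z=1 -> covers; best now A (z=1)
  B: rows 7-8 cols 0-2 -> outside (row miss)
  C: rows 1-2 cols 1-3 -> outside (row miss)
  D: rows 7-10 cols 2-5 z=4 -> covers; best now A (z=1)
  E: rows 9-10 cols 0-3 -> outside (col miss)
Winner: A at z=1

Answer: A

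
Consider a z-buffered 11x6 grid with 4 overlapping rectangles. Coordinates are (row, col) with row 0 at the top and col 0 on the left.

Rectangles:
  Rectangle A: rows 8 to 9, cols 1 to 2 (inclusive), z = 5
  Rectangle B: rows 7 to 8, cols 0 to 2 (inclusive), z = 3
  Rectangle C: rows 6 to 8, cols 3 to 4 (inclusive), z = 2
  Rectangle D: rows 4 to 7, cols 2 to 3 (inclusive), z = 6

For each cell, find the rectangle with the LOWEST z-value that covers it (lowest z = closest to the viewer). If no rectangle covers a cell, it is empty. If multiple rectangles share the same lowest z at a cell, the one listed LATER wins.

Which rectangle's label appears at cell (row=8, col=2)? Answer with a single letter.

Answer: B

Derivation:
Check cell (8,2):
  A: rows 8-9 cols 1-2 z=5 -> covers; best now A (z=5)
  B: rows 7-8 cols 0-2 z=3 -> covers; best now B (z=3)
  C: rows 6-8 cols 3-4 -> outside (col miss)
  D: rows 4-7 cols 2-3 -> outside (row miss)
Winner: B at z=3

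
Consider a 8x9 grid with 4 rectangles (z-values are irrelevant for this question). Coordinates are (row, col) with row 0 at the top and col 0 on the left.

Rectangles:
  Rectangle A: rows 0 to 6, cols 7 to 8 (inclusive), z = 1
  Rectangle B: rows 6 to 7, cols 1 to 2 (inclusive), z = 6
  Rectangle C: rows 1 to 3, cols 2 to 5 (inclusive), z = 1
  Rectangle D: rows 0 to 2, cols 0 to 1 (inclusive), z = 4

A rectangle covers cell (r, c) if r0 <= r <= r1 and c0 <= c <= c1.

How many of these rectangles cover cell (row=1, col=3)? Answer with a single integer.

Check cell (1,3):
  A: rows 0-6 cols 7-8 -> outside (col miss)
  B: rows 6-7 cols 1-2 -> outside (row miss)
  C: rows 1-3 cols 2-5 -> covers
  D: rows 0-2 cols 0-1 -> outside (col miss)
Count covering = 1

Answer: 1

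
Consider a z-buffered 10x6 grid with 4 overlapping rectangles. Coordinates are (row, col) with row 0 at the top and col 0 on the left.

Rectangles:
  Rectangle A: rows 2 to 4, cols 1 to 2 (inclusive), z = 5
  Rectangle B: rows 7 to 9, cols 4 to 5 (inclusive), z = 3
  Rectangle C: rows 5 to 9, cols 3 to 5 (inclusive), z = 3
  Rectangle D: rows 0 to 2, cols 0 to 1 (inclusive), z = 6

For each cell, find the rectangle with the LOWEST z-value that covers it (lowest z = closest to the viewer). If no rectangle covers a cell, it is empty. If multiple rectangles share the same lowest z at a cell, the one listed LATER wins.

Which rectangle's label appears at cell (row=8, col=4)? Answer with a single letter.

Check cell (8,4):
  A: rows 2-4 cols 1-2 -> outside (row miss)
  B: rows 7-9 cols 4-5 z=3 -> covers; best now B (z=3)
  C: rows 5-9 cols 3-5 z=3 -> covers; best now C (z=3)
  D: rows 0-2 cols 0-1 -> outside (row miss)
Winner: C at z=3

Answer: C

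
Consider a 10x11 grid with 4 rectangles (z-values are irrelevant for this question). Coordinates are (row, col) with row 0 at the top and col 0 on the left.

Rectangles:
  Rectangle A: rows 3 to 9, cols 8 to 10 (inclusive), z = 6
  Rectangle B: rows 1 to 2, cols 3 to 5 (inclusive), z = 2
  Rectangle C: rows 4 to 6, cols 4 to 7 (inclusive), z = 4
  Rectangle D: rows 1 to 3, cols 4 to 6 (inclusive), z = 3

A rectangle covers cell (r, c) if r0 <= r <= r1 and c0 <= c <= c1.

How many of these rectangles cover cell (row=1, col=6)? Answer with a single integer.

Answer: 1

Derivation:
Check cell (1,6):
  A: rows 3-9 cols 8-10 -> outside (row miss)
  B: rows 1-2 cols 3-5 -> outside (col miss)
  C: rows 4-6 cols 4-7 -> outside (row miss)
  D: rows 1-3 cols 4-6 -> covers
Count covering = 1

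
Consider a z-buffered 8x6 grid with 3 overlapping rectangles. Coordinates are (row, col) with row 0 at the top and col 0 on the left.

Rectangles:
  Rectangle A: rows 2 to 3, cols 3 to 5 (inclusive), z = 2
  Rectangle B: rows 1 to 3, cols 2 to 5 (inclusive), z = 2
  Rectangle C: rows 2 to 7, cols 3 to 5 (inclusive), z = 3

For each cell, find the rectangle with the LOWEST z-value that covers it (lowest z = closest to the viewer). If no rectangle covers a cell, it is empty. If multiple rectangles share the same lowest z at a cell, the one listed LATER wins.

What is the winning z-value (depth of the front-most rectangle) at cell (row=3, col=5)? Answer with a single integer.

Check cell (3,5):
  A: rows 2-3 cols 3-5 z=2 -> covers; best now A (z=2)
  B: rows 1-3 cols 2-5 z=2 -> covers; best now B (z=2)
  C: rows 2-7 cols 3-5 z=3 -> covers; best now B (z=2)
Winner: B at z=2

Answer: 2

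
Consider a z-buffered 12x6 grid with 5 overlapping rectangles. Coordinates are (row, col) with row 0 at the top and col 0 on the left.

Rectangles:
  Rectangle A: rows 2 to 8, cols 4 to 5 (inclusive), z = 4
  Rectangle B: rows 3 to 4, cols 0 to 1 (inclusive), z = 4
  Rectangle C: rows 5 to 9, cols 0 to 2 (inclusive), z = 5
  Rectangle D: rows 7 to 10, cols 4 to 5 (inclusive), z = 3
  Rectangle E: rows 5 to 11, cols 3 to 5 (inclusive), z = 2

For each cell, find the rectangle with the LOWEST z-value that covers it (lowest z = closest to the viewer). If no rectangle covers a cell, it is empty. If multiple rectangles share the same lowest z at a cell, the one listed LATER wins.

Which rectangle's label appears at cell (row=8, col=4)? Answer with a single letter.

Answer: E

Derivation:
Check cell (8,4):
  A: rows 2-8 cols 4-5 z=4 -> covers; best now A (z=4)
  B: rows 3-4 cols 0-1 -> outside (row miss)
  C: rows 5-9 cols 0-2 -> outside (col miss)
  D: rows 7-10 cols 4-5 z=3 -> covers; best now D (z=3)
  E: rows 5-11 cols 3-5 z=2 -> covers; best now E (z=2)
Winner: E at z=2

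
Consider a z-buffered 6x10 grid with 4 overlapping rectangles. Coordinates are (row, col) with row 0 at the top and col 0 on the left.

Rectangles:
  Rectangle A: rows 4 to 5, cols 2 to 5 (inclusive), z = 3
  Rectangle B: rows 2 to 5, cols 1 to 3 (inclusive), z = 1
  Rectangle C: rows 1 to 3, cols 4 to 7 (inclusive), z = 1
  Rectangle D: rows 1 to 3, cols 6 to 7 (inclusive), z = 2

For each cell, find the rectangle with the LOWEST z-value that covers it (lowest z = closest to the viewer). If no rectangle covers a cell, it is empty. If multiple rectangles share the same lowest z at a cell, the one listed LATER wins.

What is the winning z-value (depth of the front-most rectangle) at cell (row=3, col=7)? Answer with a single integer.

Check cell (3,7):
  A: rows 4-5 cols 2-5 -> outside (row miss)
  B: rows 2-5 cols 1-3 -> outside (col miss)
  C: rows 1-3 cols 4-7 z=1 -> covers; best now C (z=1)
  D: rows 1-3 cols 6-7 z=2 -> covers; best now C (z=1)
Winner: C at z=1

Answer: 1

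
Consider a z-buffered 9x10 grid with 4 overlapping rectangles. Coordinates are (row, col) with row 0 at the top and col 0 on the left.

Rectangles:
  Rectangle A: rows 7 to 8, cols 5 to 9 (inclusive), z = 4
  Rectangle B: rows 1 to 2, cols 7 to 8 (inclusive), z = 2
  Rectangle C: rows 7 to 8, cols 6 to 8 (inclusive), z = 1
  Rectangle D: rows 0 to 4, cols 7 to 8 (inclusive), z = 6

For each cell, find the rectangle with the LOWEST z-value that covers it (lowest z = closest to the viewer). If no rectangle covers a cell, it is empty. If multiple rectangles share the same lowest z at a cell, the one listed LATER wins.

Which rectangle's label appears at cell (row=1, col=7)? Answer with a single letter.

Check cell (1,7):
  A: rows 7-8 cols 5-9 -> outside (row miss)
  B: rows 1-2 cols 7-8 z=2 -> covers; best now B (z=2)
  C: rows 7-8 cols 6-8 -> outside (row miss)
  D: rows 0-4 cols 7-8 z=6 -> covers; best now B (z=2)
Winner: B at z=2

Answer: B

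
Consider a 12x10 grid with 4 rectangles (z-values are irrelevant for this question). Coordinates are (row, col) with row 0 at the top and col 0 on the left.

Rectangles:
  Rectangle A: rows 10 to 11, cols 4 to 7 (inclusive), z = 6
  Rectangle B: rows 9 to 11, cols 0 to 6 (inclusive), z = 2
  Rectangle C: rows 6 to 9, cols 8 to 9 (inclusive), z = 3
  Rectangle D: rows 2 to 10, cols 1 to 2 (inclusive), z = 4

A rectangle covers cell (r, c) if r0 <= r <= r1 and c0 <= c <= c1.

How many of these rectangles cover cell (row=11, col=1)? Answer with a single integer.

Check cell (11,1):
  A: rows 10-11 cols 4-7 -> outside (col miss)
  B: rows 9-11 cols 0-6 -> covers
  C: rows 6-9 cols 8-9 -> outside (row miss)
  D: rows 2-10 cols 1-2 -> outside (row miss)
Count covering = 1

Answer: 1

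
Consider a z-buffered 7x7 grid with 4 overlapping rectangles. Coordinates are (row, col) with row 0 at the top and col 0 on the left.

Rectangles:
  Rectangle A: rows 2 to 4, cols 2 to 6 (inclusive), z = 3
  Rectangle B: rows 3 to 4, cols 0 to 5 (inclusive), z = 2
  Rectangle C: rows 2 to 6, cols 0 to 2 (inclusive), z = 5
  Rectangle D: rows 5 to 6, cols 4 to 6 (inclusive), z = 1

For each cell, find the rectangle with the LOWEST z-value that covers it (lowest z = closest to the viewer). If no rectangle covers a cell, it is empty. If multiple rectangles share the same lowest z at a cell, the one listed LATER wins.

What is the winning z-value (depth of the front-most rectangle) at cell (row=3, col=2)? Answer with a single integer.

Check cell (3,2):
  A: rows 2-4 cols 2-6 z=3 -> covers; best now A (z=3)
  B: rows 3-4 cols 0-5 z=2 -> covers; best now B (z=2)
  C: rows 2-6 cols 0-2 z=5 -> covers; best now B (z=2)
  D: rows 5-6 cols 4-6 -> outside (row miss)
Winner: B at z=2

Answer: 2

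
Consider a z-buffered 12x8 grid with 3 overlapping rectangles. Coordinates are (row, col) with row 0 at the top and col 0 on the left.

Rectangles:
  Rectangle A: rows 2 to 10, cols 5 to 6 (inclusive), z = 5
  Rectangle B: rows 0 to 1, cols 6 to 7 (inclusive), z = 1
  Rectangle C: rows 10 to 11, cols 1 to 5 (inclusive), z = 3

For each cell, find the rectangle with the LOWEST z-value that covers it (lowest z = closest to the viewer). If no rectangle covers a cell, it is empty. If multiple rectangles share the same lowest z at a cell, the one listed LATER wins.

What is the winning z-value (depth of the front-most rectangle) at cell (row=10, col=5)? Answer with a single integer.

Check cell (10,5):
  A: rows 2-10 cols 5-6 z=5 -> covers; best now A (z=5)
  B: rows 0-1 cols 6-7 -> outside (row miss)
  C: rows 10-11 cols 1-5 z=3 -> covers; best now C (z=3)
Winner: C at z=3

Answer: 3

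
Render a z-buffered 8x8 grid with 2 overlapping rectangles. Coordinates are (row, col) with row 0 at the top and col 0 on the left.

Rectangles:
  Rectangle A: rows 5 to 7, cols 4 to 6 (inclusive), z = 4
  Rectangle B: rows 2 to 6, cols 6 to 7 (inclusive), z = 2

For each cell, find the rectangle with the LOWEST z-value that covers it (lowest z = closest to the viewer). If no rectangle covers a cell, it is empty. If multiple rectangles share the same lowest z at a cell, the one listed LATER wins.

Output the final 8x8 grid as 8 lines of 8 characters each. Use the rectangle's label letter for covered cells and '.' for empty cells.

........
........
......BB
......BB
......BB
....AABB
....AABB
....AAA.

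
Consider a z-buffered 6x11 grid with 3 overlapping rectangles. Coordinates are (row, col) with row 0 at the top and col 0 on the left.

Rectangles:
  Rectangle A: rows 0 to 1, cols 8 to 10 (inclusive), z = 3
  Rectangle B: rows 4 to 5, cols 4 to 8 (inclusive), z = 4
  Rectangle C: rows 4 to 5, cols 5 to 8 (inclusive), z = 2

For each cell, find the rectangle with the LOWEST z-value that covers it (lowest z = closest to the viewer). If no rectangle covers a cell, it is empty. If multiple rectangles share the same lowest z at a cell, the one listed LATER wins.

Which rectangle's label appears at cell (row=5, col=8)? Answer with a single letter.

Check cell (5,8):
  A: rows 0-1 cols 8-10 -> outside (row miss)
  B: rows 4-5 cols 4-8 z=4 -> covers; best now B (z=4)
  C: rows 4-5 cols 5-8 z=2 -> covers; best now C (z=2)
Winner: C at z=2

Answer: C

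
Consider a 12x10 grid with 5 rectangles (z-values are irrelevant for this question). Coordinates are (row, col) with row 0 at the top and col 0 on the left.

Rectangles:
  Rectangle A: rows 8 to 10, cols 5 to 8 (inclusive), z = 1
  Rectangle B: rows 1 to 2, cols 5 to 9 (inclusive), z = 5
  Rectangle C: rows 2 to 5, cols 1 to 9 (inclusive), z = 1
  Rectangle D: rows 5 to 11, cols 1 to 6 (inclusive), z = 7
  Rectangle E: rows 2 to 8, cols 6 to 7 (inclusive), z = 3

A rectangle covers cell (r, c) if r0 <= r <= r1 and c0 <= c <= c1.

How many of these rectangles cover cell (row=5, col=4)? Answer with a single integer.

Answer: 2

Derivation:
Check cell (5,4):
  A: rows 8-10 cols 5-8 -> outside (row miss)
  B: rows 1-2 cols 5-9 -> outside (row miss)
  C: rows 2-5 cols 1-9 -> covers
  D: rows 5-11 cols 1-6 -> covers
  E: rows 2-8 cols 6-7 -> outside (col miss)
Count covering = 2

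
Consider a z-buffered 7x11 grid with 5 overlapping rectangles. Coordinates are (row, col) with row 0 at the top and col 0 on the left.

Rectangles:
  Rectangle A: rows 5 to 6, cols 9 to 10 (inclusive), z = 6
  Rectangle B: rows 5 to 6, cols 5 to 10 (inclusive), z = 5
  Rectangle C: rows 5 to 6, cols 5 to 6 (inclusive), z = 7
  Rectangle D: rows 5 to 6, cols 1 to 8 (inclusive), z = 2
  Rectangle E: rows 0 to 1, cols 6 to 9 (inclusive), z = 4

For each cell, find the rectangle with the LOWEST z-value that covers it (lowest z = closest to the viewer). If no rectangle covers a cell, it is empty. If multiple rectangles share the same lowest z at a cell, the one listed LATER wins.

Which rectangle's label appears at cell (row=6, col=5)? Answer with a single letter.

Check cell (6,5):
  A: rows 5-6 cols 9-10 -> outside (col miss)
  B: rows 5-6 cols 5-10 z=5 -> covers; best now B (z=5)
  C: rows 5-6 cols 5-6 z=7 -> covers; best now B (z=5)
  D: rows 5-6 cols 1-8 z=2 -> covers; best now D (z=2)
  E: rows 0-1 cols 6-9 -> outside (row miss)
Winner: D at z=2

Answer: D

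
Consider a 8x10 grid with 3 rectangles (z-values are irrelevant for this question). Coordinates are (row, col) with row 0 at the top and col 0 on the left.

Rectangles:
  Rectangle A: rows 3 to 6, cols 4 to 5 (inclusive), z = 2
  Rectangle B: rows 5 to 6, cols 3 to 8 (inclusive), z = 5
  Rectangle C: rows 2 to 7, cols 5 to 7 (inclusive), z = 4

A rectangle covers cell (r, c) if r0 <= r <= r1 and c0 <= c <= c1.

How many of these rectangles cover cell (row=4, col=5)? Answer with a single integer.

Check cell (4,5):
  A: rows 3-6 cols 4-5 -> covers
  B: rows 5-6 cols 3-8 -> outside (row miss)
  C: rows 2-7 cols 5-7 -> covers
Count covering = 2

Answer: 2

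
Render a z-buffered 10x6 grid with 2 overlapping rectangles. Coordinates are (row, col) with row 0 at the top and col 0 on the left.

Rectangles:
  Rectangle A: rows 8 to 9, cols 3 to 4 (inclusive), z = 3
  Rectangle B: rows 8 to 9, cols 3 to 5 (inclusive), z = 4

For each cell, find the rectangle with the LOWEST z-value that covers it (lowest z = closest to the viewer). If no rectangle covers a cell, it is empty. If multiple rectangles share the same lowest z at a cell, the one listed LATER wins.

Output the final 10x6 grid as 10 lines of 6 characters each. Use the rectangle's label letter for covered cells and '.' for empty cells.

......
......
......
......
......
......
......
......
...AAB
...AAB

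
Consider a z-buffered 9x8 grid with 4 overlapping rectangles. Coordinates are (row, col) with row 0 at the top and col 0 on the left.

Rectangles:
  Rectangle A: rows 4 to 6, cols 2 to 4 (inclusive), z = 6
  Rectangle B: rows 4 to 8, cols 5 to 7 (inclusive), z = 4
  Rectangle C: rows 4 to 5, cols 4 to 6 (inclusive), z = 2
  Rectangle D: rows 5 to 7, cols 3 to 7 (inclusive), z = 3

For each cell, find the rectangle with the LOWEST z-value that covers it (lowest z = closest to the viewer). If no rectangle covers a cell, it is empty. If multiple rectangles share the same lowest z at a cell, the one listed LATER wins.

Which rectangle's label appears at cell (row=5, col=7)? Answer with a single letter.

Answer: D

Derivation:
Check cell (5,7):
  A: rows 4-6 cols 2-4 -> outside (col miss)
  B: rows 4-8 cols 5-7 z=4 -> covers; best now B (z=4)
  C: rows 4-5 cols 4-6 -> outside (col miss)
  D: rows 5-7 cols 3-7 z=3 -> covers; best now D (z=3)
Winner: D at z=3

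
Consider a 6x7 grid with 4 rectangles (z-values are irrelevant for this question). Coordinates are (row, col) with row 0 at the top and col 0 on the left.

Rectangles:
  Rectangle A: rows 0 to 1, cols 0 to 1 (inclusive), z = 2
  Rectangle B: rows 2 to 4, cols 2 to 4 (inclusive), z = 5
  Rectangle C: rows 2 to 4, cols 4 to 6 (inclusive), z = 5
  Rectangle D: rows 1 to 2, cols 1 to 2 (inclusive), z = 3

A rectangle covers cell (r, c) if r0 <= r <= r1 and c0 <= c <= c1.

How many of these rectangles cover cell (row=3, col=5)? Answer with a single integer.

Answer: 1

Derivation:
Check cell (3,5):
  A: rows 0-1 cols 0-1 -> outside (row miss)
  B: rows 2-4 cols 2-4 -> outside (col miss)
  C: rows 2-4 cols 4-6 -> covers
  D: rows 1-2 cols 1-2 -> outside (row miss)
Count covering = 1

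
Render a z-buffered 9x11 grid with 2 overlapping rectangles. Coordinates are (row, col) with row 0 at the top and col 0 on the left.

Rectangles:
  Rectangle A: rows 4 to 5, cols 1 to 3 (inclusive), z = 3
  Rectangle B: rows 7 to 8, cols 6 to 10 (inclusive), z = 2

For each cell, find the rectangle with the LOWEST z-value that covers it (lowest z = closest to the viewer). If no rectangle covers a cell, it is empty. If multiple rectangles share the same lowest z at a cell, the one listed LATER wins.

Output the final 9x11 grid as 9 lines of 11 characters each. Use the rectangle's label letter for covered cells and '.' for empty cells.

...........
...........
...........
...........
.AAA.......
.AAA.......
...........
......BBBBB
......BBBBB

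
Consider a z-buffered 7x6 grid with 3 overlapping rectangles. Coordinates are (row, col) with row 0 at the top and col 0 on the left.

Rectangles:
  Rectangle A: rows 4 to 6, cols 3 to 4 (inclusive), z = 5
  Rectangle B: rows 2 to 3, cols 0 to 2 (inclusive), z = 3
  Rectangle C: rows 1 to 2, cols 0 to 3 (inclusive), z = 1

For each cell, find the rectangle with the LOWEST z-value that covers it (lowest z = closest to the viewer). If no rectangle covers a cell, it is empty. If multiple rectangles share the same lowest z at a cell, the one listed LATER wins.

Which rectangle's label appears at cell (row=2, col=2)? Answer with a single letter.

Check cell (2,2):
  A: rows 4-6 cols 3-4 -> outside (row miss)
  B: rows 2-3 cols 0-2 z=3 -> covers; best now B (z=3)
  C: rows 1-2 cols 0-3 z=1 -> covers; best now C (z=1)
Winner: C at z=1

Answer: C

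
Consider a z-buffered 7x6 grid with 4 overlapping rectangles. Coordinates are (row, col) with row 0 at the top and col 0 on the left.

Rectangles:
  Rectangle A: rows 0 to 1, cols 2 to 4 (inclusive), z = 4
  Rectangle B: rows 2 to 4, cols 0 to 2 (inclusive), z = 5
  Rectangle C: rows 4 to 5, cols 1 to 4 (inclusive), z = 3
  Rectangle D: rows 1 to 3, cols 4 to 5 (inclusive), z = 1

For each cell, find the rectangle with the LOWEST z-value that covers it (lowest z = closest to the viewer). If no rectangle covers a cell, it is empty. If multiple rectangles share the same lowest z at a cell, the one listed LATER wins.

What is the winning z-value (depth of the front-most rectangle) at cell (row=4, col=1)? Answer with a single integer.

Check cell (4,1):
  A: rows 0-1 cols 2-4 -> outside (row miss)
  B: rows 2-4 cols 0-2 z=5 -> covers; best now B (z=5)
  C: rows 4-5 cols 1-4 z=3 -> covers; best now C (z=3)
  D: rows 1-3 cols 4-5 -> outside (row miss)
Winner: C at z=3

Answer: 3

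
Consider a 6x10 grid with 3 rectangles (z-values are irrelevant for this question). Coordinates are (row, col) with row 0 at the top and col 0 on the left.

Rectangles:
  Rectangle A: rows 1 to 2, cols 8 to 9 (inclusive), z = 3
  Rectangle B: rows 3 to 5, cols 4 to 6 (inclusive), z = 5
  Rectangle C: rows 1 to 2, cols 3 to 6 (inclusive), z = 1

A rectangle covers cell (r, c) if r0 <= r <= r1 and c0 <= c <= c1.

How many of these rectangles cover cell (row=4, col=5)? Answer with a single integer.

Answer: 1

Derivation:
Check cell (4,5):
  A: rows 1-2 cols 8-9 -> outside (row miss)
  B: rows 3-5 cols 4-6 -> covers
  C: rows 1-2 cols 3-6 -> outside (row miss)
Count covering = 1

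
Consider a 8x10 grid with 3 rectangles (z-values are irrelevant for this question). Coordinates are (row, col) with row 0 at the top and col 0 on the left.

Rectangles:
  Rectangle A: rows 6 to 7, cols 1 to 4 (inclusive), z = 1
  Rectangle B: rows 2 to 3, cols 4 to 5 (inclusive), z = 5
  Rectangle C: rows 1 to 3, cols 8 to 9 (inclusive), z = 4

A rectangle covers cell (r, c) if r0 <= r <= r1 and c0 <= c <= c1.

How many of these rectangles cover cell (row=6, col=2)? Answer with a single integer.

Check cell (6,2):
  A: rows 6-7 cols 1-4 -> covers
  B: rows 2-3 cols 4-5 -> outside (row miss)
  C: rows 1-3 cols 8-9 -> outside (row miss)
Count covering = 1

Answer: 1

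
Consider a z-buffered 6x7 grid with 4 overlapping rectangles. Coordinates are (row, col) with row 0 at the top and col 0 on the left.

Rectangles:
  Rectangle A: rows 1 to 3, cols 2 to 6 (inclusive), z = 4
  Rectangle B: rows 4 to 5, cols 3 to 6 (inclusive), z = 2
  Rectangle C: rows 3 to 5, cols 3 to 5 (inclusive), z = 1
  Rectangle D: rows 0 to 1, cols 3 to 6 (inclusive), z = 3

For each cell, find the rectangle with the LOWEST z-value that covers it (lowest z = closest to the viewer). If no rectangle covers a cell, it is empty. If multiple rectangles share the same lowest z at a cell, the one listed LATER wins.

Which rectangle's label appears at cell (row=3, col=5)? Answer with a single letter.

Answer: C

Derivation:
Check cell (3,5):
  A: rows 1-3 cols 2-6 z=4 -> covers; best now A (z=4)
  B: rows 4-5 cols 3-6 -> outside (row miss)
  C: rows 3-5 cols 3-5 z=1 -> covers; best now C (z=1)
  D: rows 0-1 cols 3-6 -> outside (row miss)
Winner: C at z=1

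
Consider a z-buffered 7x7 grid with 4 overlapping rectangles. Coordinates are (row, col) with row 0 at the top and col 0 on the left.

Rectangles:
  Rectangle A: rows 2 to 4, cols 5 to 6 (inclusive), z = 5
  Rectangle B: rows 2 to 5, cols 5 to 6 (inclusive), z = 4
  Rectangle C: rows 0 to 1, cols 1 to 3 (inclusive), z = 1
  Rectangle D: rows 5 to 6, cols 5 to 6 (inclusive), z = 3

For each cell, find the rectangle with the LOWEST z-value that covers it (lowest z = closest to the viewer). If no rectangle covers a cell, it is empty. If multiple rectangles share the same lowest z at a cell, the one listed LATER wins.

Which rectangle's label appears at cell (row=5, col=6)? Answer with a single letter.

Check cell (5,6):
  A: rows 2-4 cols 5-6 -> outside (row miss)
  B: rows 2-5 cols 5-6 z=4 -> covers; best now B (z=4)
  C: rows 0-1 cols 1-3 -> outside (row miss)
  D: rows 5-6 cols 5-6 z=3 -> covers; best now D (z=3)
Winner: D at z=3

Answer: D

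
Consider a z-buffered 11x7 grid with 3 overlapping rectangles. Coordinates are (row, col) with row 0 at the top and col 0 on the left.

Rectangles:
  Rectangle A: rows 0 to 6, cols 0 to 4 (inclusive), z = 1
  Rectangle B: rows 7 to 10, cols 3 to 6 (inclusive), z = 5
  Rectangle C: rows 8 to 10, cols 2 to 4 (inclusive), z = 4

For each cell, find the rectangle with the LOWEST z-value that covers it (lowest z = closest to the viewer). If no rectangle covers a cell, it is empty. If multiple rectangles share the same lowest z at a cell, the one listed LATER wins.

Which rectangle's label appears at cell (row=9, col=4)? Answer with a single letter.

Check cell (9,4):
  A: rows 0-6 cols 0-4 -> outside (row miss)
  B: rows 7-10 cols 3-6 z=5 -> covers; best now B (z=5)
  C: rows 8-10 cols 2-4 z=4 -> covers; best now C (z=4)
Winner: C at z=4

Answer: C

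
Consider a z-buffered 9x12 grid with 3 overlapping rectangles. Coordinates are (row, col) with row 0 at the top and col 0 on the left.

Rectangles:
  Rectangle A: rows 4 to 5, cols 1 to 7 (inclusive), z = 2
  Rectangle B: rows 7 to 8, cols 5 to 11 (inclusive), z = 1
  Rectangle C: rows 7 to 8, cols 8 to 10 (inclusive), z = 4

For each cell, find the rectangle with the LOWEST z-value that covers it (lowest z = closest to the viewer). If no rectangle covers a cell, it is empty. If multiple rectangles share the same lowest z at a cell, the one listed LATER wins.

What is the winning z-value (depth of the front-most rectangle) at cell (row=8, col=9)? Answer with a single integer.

Check cell (8,9):
  A: rows 4-5 cols 1-7 -> outside (row miss)
  B: rows 7-8 cols 5-11 z=1 -> covers; best now B (z=1)
  C: rows 7-8 cols 8-10 z=4 -> covers; best now B (z=1)
Winner: B at z=1

Answer: 1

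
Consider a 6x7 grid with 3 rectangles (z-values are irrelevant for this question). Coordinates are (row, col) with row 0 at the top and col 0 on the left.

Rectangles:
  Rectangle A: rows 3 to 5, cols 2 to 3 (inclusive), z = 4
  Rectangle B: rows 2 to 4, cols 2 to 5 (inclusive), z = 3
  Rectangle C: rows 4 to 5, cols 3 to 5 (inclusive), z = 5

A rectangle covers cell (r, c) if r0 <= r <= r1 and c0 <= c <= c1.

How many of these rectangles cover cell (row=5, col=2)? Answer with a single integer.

Check cell (5,2):
  A: rows 3-5 cols 2-3 -> covers
  B: rows 2-4 cols 2-5 -> outside (row miss)
  C: rows 4-5 cols 3-5 -> outside (col miss)
Count covering = 1

Answer: 1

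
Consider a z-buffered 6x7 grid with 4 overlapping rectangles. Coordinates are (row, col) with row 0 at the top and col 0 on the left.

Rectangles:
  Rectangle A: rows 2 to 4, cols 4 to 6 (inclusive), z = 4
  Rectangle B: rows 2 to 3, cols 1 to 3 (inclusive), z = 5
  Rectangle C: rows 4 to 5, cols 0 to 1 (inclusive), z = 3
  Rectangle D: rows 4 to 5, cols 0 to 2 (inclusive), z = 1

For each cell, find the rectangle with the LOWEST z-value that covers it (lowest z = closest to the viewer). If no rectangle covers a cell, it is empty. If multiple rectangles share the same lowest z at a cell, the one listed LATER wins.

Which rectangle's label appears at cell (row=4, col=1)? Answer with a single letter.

Answer: D

Derivation:
Check cell (4,1):
  A: rows 2-4 cols 4-6 -> outside (col miss)
  B: rows 2-3 cols 1-3 -> outside (row miss)
  C: rows 4-5 cols 0-1 z=3 -> covers; best now C (z=3)
  D: rows 4-5 cols 0-2 z=1 -> covers; best now D (z=1)
Winner: D at z=1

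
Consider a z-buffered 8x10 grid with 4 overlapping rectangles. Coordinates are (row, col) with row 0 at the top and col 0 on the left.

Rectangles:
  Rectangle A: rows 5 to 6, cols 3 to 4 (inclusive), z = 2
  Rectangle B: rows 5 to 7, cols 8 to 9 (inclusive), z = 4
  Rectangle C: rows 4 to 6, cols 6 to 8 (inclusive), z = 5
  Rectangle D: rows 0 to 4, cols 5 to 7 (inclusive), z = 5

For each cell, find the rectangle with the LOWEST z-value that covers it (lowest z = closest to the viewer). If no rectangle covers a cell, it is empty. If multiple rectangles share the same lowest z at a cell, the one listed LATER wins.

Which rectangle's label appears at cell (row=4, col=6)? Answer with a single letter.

Check cell (4,6):
  A: rows 5-6 cols 3-4 -> outside (row miss)
  B: rows 5-7 cols 8-9 -> outside (row miss)
  C: rows 4-6 cols 6-8 z=5 -> covers; best now C (z=5)
  D: rows 0-4 cols 5-7 z=5 -> covers; best now D (z=5)
Winner: D at z=5

Answer: D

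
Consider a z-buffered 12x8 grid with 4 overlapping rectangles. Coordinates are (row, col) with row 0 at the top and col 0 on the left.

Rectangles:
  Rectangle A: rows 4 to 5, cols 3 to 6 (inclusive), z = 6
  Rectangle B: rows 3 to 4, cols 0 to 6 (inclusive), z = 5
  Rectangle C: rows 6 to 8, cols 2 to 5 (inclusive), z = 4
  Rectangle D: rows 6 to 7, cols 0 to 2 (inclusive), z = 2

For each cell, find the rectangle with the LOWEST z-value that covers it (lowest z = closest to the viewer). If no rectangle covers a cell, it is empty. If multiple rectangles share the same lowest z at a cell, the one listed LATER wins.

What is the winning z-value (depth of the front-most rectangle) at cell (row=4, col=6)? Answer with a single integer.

Check cell (4,6):
  A: rows 4-5 cols 3-6 z=6 -> covers; best now A (z=6)
  B: rows 3-4 cols 0-6 z=5 -> covers; best now B (z=5)
  C: rows 6-8 cols 2-5 -> outside (row miss)
  D: rows 6-7 cols 0-2 -> outside (row miss)
Winner: B at z=5

Answer: 5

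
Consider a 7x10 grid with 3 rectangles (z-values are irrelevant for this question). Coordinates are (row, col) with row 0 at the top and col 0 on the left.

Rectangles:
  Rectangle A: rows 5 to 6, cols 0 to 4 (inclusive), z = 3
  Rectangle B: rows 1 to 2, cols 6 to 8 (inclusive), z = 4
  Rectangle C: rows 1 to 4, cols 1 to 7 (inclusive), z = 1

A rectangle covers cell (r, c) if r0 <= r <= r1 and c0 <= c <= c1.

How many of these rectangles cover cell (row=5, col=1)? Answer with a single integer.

Answer: 1

Derivation:
Check cell (5,1):
  A: rows 5-6 cols 0-4 -> covers
  B: rows 1-2 cols 6-8 -> outside (row miss)
  C: rows 1-4 cols 1-7 -> outside (row miss)
Count covering = 1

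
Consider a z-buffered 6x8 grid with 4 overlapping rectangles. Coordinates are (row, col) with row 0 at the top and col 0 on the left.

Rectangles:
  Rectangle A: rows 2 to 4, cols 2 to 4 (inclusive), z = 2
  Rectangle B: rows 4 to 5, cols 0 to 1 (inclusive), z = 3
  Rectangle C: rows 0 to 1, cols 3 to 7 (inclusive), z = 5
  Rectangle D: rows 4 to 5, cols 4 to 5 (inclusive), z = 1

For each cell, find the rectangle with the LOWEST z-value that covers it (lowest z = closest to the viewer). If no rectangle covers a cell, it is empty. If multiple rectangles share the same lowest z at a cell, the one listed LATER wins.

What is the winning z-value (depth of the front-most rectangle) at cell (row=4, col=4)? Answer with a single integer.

Answer: 1

Derivation:
Check cell (4,4):
  A: rows 2-4 cols 2-4 z=2 -> covers; best now A (z=2)
  B: rows 4-5 cols 0-1 -> outside (col miss)
  C: rows 0-1 cols 3-7 -> outside (row miss)
  D: rows 4-5 cols 4-5 z=1 -> covers; best now D (z=1)
Winner: D at z=1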